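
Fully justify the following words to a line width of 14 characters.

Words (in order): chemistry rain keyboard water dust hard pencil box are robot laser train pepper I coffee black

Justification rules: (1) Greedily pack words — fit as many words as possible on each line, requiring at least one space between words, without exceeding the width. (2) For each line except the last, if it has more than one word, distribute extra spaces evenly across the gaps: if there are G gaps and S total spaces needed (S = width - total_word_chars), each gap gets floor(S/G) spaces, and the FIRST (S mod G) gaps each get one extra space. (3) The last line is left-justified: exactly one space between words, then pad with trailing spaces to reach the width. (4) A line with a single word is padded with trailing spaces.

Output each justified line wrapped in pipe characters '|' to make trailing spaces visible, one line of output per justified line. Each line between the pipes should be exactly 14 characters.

Line 1: ['chemistry', 'rain'] (min_width=14, slack=0)
Line 2: ['keyboard', 'water'] (min_width=14, slack=0)
Line 3: ['dust', 'hard'] (min_width=9, slack=5)
Line 4: ['pencil', 'box', 'are'] (min_width=14, slack=0)
Line 5: ['robot', 'laser'] (min_width=11, slack=3)
Line 6: ['train', 'pepper', 'I'] (min_width=14, slack=0)
Line 7: ['coffee', 'black'] (min_width=12, slack=2)

Answer: |chemistry rain|
|keyboard water|
|dust      hard|
|pencil box are|
|robot    laser|
|train pepper I|
|coffee black  |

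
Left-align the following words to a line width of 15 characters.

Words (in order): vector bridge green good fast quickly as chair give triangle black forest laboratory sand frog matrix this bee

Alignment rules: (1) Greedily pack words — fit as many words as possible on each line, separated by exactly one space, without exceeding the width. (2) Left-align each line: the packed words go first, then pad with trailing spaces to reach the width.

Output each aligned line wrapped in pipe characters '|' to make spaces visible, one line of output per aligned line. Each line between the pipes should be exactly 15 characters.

Answer: |vector bridge  |
|green good fast|
|quickly as     |
|chair give     |
|triangle black |
|forest         |
|laboratory sand|
|frog matrix    |
|this bee       |

Derivation:
Line 1: ['vector', 'bridge'] (min_width=13, slack=2)
Line 2: ['green', 'good', 'fast'] (min_width=15, slack=0)
Line 3: ['quickly', 'as'] (min_width=10, slack=5)
Line 4: ['chair', 'give'] (min_width=10, slack=5)
Line 5: ['triangle', 'black'] (min_width=14, slack=1)
Line 6: ['forest'] (min_width=6, slack=9)
Line 7: ['laboratory', 'sand'] (min_width=15, slack=0)
Line 8: ['frog', 'matrix'] (min_width=11, slack=4)
Line 9: ['this', 'bee'] (min_width=8, slack=7)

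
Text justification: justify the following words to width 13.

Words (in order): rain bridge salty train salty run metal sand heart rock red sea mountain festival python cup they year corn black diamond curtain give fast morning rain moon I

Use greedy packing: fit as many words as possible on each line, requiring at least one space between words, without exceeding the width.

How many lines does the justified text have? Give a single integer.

Line 1: ['rain', 'bridge'] (min_width=11, slack=2)
Line 2: ['salty', 'train'] (min_width=11, slack=2)
Line 3: ['salty', 'run'] (min_width=9, slack=4)
Line 4: ['metal', 'sand'] (min_width=10, slack=3)
Line 5: ['heart', 'rock'] (min_width=10, slack=3)
Line 6: ['red', 'sea'] (min_width=7, slack=6)
Line 7: ['mountain'] (min_width=8, slack=5)
Line 8: ['festival'] (min_width=8, slack=5)
Line 9: ['python', 'cup'] (min_width=10, slack=3)
Line 10: ['they', 'year'] (min_width=9, slack=4)
Line 11: ['corn', 'black'] (min_width=10, slack=3)
Line 12: ['diamond'] (min_width=7, slack=6)
Line 13: ['curtain', 'give'] (min_width=12, slack=1)
Line 14: ['fast', 'morning'] (min_width=12, slack=1)
Line 15: ['rain', 'moon', 'I'] (min_width=11, slack=2)
Total lines: 15

Answer: 15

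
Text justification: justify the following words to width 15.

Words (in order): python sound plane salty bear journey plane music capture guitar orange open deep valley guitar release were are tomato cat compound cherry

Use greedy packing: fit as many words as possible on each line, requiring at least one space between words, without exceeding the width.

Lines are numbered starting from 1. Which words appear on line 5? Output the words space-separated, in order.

Line 1: ['python', 'sound'] (min_width=12, slack=3)
Line 2: ['plane', 'salty'] (min_width=11, slack=4)
Line 3: ['bear', 'journey'] (min_width=12, slack=3)
Line 4: ['plane', 'music'] (min_width=11, slack=4)
Line 5: ['capture', 'guitar'] (min_width=14, slack=1)
Line 6: ['orange', 'open'] (min_width=11, slack=4)
Line 7: ['deep', 'valley'] (min_width=11, slack=4)
Line 8: ['guitar', 'release'] (min_width=14, slack=1)
Line 9: ['were', 'are', 'tomato'] (min_width=15, slack=0)
Line 10: ['cat', 'compound'] (min_width=12, slack=3)
Line 11: ['cherry'] (min_width=6, slack=9)

Answer: capture guitar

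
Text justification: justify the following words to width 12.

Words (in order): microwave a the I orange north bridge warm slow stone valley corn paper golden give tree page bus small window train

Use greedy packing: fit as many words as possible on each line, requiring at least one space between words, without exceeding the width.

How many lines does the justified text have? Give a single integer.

Answer: 10

Derivation:
Line 1: ['microwave', 'a'] (min_width=11, slack=1)
Line 2: ['the', 'I', 'orange'] (min_width=12, slack=0)
Line 3: ['north', 'bridge'] (min_width=12, slack=0)
Line 4: ['warm', 'slow'] (min_width=9, slack=3)
Line 5: ['stone', 'valley'] (min_width=12, slack=0)
Line 6: ['corn', 'paper'] (min_width=10, slack=2)
Line 7: ['golden', 'give'] (min_width=11, slack=1)
Line 8: ['tree', 'page'] (min_width=9, slack=3)
Line 9: ['bus', 'small'] (min_width=9, slack=3)
Line 10: ['window', 'train'] (min_width=12, slack=0)
Total lines: 10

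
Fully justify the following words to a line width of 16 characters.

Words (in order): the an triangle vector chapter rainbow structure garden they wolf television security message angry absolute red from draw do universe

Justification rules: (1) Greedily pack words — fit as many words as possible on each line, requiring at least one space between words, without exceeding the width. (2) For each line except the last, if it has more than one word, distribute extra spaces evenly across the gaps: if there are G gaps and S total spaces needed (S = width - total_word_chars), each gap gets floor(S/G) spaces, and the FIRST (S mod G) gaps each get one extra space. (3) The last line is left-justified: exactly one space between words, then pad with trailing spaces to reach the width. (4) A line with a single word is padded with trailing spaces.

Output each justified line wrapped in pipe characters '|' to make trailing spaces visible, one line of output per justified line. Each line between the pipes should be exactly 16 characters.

Line 1: ['the', 'an', 'triangle'] (min_width=15, slack=1)
Line 2: ['vector', 'chapter'] (min_width=14, slack=2)
Line 3: ['rainbow'] (min_width=7, slack=9)
Line 4: ['structure', 'garden'] (min_width=16, slack=0)
Line 5: ['they', 'wolf'] (min_width=9, slack=7)
Line 6: ['television'] (min_width=10, slack=6)
Line 7: ['security', 'message'] (min_width=16, slack=0)
Line 8: ['angry', 'absolute'] (min_width=14, slack=2)
Line 9: ['red', 'from', 'draw', 'do'] (min_width=16, slack=0)
Line 10: ['universe'] (min_width=8, slack=8)

Answer: |the  an triangle|
|vector   chapter|
|rainbow         |
|structure garden|
|they        wolf|
|television      |
|security message|
|angry   absolute|
|red from draw do|
|universe        |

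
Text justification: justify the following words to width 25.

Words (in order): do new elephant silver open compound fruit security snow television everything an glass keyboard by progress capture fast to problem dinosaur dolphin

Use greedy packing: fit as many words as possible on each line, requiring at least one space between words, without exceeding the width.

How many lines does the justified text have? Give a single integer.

Answer: 7

Derivation:
Line 1: ['do', 'new', 'elephant', 'silver'] (min_width=22, slack=3)
Line 2: ['open', 'compound', 'fruit'] (min_width=19, slack=6)
Line 3: ['security', 'snow', 'television'] (min_width=24, slack=1)
Line 4: ['everything', 'an', 'glass'] (min_width=19, slack=6)
Line 5: ['keyboard', 'by', 'progress'] (min_width=20, slack=5)
Line 6: ['capture', 'fast', 'to', 'problem'] (min_width=23, slack=2)
Line 7: ['dinosaur', 'dolphin'] (min_width=16, slack=9)
Total lines: 7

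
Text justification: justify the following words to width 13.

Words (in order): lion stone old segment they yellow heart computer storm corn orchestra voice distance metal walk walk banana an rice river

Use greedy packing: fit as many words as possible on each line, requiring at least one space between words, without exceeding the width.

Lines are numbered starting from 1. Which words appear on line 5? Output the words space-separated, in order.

Answer: computer

Derivation:
Line 1: ['lion', 'stone'] (min_width=10, slack=3)
Line 2: ['old', 'segment'] (min_width=11, slack=2)
Line 3: ['they', 'yellow'] (min_width=11, slack=2)
Line 4: ['heart'] (min_width=5, slack=8)
Line 5: ['computer'] (min_width=8, slack=5)
Line 6: ['storm', 'corn'] (min_width=10, slack=3)
Line 7: ['orchestra'] (min_width=9, slack=4)
Line 8: ['voice'] (min_width=5, slack=8)
Line 9: ['distance'] (min_width=8, slack=5)
Line 10: ['metal', 'walk'] (min_width=10, slack=3)
Line 11: ['walk', 'banana'] (min_width=11, slack=2)
Line 12: ['an', 'rice', 'river'] (min_width=13, slack=0)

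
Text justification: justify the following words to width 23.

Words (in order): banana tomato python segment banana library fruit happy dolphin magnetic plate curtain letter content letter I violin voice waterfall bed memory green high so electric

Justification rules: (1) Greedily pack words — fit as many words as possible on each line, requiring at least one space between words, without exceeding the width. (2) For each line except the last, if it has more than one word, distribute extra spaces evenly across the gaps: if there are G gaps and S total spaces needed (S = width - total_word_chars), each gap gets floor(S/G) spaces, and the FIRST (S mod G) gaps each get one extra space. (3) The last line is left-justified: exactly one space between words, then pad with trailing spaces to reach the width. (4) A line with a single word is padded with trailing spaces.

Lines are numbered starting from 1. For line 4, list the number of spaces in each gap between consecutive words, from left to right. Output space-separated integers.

Answer: 2 1

Derivation:
Line 1: ['banana', 'tomato', 'python'] (min_width=20, slack=3)
Line 2: ['segment', 'banana', 'library'] (min_width=22, slack=1)
Line 3: ['fruit', 'happy', 'dolphin'] (min_width=19, slack=4)
Line 4: ['magnetic', 'plate', 'curtain'] (min_width=22, slack=1)
Line 5: ['letter', 'content', 'letter', 'I'] (min_width=23, slack=0)
Line 6: ['violin', 'voice', 'waterfall'] (min_width=22, slack=1)
Line 7: ['bed', 'memory', 'green', 'high'] (min_width=21, slack=2)
Line 8: ['so', 'electric'] (min_width=11, slack=12)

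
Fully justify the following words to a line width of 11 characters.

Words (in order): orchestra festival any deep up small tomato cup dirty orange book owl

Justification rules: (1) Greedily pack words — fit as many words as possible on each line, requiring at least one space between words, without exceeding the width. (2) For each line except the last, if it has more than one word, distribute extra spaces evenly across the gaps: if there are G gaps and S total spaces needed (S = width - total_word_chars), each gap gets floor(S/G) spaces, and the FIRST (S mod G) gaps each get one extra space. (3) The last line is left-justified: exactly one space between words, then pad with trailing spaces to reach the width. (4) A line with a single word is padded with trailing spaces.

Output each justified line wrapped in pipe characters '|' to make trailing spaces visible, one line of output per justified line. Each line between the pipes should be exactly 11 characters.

Line 1: ['orchestra'] (min_width=9, slack=2)
Line 2: ['festival'] (min_width=8, slack=3)
Line 3: ['any', 'deep', 'up'] (min_width=11, slack=0)
Line 4: ['small'] (min_width=5, slack=6)
Line 5: ['tomato', 'cup'] (min_width=10, slack=1)
Line 6: ['dirty'] (min_width=5, slack=6)
Line 7: ['orange', 'book'] (min_width=11, slack=0)
Line 8: ['owl'] (min_width=3, slack=8)

Answer: |orchestra  |
|festival   |
|any deep up|
|small      |
|tomato  cup|
|dirty      |
|orange book|
|owl        |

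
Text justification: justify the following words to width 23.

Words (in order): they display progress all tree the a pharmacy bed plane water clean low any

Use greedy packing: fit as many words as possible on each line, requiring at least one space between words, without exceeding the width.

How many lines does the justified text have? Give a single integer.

Line 1: ['they', 'display', 'progress'] (min_width=21, slack=2)
Line 2: ['all', 'tree', 'the', 'a', 'pharmacy'] (min_width=23, slack=0)
Line 3: ['bed', 'plane', 'water', 'clean'] (min_width=21, slack=2)
Line 4: ['low', 'any'] (min_width=7, slack=16)
Total lines: 4

Answer: 4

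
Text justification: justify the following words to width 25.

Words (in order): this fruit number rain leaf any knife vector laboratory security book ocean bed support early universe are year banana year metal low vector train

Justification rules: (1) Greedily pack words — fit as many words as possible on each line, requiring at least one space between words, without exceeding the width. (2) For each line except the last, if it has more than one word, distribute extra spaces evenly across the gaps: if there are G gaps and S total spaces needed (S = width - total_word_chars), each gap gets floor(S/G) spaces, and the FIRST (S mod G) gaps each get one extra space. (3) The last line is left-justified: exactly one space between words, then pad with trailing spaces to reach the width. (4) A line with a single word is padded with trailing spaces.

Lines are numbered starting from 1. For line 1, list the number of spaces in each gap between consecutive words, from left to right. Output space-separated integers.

Answer: 2 2 2

Derivation:
Line 1: ['this', 'fruit', 'number', 'rain'] (min_width=22, slack=3)
Line 2: ['leaf', 'any', 'knife', 'vector'] (min_width=21, slack=4)
Line 3: ['laboratory', 'security', 'book'] (min_width=24, slack=1)
Line 4: ['ocean', 'bed', 'support', 'early'] (min_width=23, slack=2)
Line 5: ['universe', 'are', 'year', 'banana'] (min_width=24, slack=1)
Line 6: ['year', 'metal', 'low', 'vector'] (min_width=21, slack=4)
Line 7: ['train'] (min_width=5, slack=20)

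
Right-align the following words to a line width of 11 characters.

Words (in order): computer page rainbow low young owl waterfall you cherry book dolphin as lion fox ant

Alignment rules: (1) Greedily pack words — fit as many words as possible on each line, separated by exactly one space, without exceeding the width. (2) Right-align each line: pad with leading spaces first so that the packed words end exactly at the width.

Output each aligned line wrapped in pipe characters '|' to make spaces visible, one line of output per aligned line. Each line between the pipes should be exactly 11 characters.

Answer: |   computer|
|       page|
|rainbow low|
|  young owl|
|  waterfall|
| you cherry|
|       book|
| dolphin as|
|   lion fox|
|        ant|

Derivation:
Line 1: ['computer'] (min_width=8, slack=3)
Line 2: ['page'] (min_width=4, slack=7)
Line 3: ['rainbow', 'low'] (min_width=11, slack=0)
Line 4: ['young', 'owl'] (min_width=9, slack=2)
Line 5: ['waterfall'] (min_width=9, slack=2)
Line 6: ['you', 'cherry'] (min_width=10, slack=1)
Line 7: ['book'] (min_width=4, slack=7)
Line 8: ['dolphin', 'as'] (min_width=10, slack=1)
Line 9: ['lion', 'fox'] (min_width=8, slack=3)
Line 10: ['ant'] (min_width=3, slack=8)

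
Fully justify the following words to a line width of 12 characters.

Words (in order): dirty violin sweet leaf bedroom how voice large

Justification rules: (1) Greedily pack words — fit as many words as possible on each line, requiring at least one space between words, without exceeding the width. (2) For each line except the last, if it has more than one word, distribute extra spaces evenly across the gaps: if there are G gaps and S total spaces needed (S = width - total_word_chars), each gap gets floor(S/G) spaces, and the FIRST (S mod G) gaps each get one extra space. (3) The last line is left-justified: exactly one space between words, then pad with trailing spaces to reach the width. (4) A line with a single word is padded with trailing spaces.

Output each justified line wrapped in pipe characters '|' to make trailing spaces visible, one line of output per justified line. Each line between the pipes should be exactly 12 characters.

Answer: |dirty violin|
|sweet   leaf|
|bedroom  how|
|voice large |

Derivation:
Line 1: ['dirty', 'violin'] (min_width=12, slack=0)
Line 2: ['sweet', 'leaf'] (min_width=10, slack=2)
Line 3: ['bedroom', 'how'] (min_width=11, slack=1)
Line 4: ['voice', 'large'] (min_width=11, slack=1)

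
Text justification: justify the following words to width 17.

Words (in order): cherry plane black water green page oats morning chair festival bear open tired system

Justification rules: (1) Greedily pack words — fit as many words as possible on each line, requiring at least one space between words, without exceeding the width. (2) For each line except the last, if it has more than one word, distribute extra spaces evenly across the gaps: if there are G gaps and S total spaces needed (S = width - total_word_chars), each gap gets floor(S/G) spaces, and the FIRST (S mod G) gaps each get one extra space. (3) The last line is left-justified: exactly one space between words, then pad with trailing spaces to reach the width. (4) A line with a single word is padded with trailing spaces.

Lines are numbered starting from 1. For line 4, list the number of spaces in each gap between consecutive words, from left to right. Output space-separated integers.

Answer: 4

Derivation:
Line 1: ['cherry', 'plane'] (min_width=12, slack=5)
Line 2: ['black', 'water', 'green'] (min_width=17, slack=0)
Line 3: ['page', 'oats', 'morning'] (min_width=17, slack=0)
Line 4: ['chair', 'festival'] (min_width=14, slack=3)
Line 5: ['bear', 'open', 'tired'] (min_width=15, slack=2)
Line 6: ['system'] (min_width=6, slack=11)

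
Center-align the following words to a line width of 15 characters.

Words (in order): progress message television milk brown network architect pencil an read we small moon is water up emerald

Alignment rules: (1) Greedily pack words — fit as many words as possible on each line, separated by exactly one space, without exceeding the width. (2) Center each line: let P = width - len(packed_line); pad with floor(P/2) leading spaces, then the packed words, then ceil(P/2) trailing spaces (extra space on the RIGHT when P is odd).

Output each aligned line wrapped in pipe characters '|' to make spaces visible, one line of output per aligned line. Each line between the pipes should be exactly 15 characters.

Answer: |   progress    |
|    message    |
|television milk|
| brown network |
|   architect   |
|pencil an read |
| we small moon |
|  is water up  |
|    emerald    |

Derivation:
Line 1: ['progress'] (min_width=8, slack=7)
Line 2: ['message'] (min_width=7, slack=8)
Line 3: ['television', 'milk'] (min_width=15, slack=0)
Line 4: ['brown', 'network'] (min_width=13, slack=2)
Line 5: ['architect'] (min_width=9, slack=6)
Line 6: ['pencil', 'an', 'read'] (min_width=14, slack=1)
Line 7: ['we', 'small', 'moon'] (min_width=13, slack=2)
Line 8: ['is', 'water', 'up'] (min_width=11, slack=4)
Line 9: ['emerald'] (min_width=7, slack=8)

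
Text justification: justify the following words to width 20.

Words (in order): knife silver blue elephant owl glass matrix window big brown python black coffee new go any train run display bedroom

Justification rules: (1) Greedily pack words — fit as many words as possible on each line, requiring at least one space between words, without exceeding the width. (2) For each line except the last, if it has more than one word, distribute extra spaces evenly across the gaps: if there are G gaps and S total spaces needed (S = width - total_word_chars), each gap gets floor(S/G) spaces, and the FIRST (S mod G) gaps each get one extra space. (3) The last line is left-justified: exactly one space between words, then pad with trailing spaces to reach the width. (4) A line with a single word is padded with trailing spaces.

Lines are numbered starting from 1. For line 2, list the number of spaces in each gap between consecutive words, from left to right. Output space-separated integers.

Answer: 2 2

Derivation:
Line 1: ['knife', 'silver', 'blue'] (min_width=17, slack=3)
Line 2: ['elephant', 'owl', 'glass'] (min_width=18, slack=2)
Line 3: ['matrix', 'window', 'big'] (min_width=17, slack=3)
Line 4: ['brown', 'python', 'black'] (min_width=18, slack=2)
Line 5: ['coffee', 'new', 'go', 'any'] (min_width=17, slack=3)
Line 6: ['train', 'run', 'display'] (min_width=17, slack=3)
Line 7: ['bedroom'] (min_width=7, slack=13)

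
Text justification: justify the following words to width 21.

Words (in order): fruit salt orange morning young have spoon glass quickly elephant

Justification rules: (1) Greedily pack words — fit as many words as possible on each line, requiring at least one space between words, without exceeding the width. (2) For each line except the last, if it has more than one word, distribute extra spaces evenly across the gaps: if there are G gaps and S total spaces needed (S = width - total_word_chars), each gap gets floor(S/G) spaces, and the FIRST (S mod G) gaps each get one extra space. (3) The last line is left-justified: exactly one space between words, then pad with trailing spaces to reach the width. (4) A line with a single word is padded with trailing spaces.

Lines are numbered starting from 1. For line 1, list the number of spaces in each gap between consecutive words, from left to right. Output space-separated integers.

Line 1: ['fruit', 'salt', 'orange'] (min_width=17, slack=4)
Line 2: ['morning', 'young', 'have'] (min_width=18, slack=3)
Line 3: ['spoon', 'glass', 'quickly'] (min_width=19, slack=2)
Line 4: ['elephant'] (min_width=8, slack=13)

Answer: 3 3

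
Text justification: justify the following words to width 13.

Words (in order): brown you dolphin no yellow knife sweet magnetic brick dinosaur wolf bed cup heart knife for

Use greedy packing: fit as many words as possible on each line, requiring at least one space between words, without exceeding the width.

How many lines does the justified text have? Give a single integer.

Line 1: ['brown', 'you'] (min_width=9, slack=4)
Line 2: ['dolphin', 'no'] (min_width=10, slack=3)
Line 3: ['yellow', 'knife'] (min_width=12, slack=1)
Line 4: ['sweet'] (min_width=5, slack=8)
Line 5: ['magnetic'] (min_width=8, slack=5)
Line 6: ['brick'] (min_width=5, slack=8)
Line 7: ['dinosaur', 'wolf'] (min_width=13, slack=0)
Line 8: ['bed', 'cup', 'heart'] (min_width=13, slack=0)
Line 9: ['knife', 'for'] (min_width=9, slack=4)
Total lines: 9

Answer: 9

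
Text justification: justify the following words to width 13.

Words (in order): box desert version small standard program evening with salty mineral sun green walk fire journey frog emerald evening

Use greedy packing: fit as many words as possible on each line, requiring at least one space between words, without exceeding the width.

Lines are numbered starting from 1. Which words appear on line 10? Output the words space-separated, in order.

Line 1: ['box', 'desert'] (min_width=10, slack=3)
Line 2: ['version', 'small'] (min_width=13, slack=0)
Line 3: ['standard'] (min_width=8, slack=5)
Line 4: ['program'] (min_width=7, slack=6)
Line 5: ['evening', 'with'] (min_width=12, slack=1)
Line 6: ['salty', 'mineral'] (min_width=13, slack=0)
Line 7: ['sun', 'green'] (min_width=9, slack=4)
Line 8: ['walk', 'fire'] (min_width=9, slack=4)
Line 9: ['journey', 'frog'] (min_width=12, slack=1)
Line 10: ['emerald'] (min_width=7, slack=6)
Line 11: ['evening'] (min_width=7, slack=6)

Answer: emerald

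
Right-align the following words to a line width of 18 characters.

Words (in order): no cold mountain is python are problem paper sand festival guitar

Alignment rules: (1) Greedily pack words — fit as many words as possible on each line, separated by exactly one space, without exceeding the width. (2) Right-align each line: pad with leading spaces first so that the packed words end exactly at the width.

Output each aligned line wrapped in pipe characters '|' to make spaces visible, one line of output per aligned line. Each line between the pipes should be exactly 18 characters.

Line 1: ['no', 'cold', 'mountain'] (min_width=16, slack=2)
Line 2: ['is', 'python', 'are'] (min_width=13, slack=5)
Line 3: ['problem', 'paper', 'sand'] (min_width=18, slack=0)
Line 4: ['festival', 'guitar'] (min_width=15, slack=3)

Answer: |  no cold mountain|
|     is python are|
|problem paper sand|
|   festival guitar|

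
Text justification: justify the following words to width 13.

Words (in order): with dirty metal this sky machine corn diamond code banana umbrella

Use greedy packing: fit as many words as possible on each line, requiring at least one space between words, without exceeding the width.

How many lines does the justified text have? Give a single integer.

Line 1: ['with', 'dirty'] (min_width=10, slack=3)
Line 2: ['metal', 'this'] (min_width=10, slack=3)
Line 3: ['sky', 'machine'] (min_width=11, slack=2)
Line 4: ['corn', 'diamond'] (min_width=12, slack=1)
Line 5: ['code', 'banana'] (min_width=11, slack=2)
Line 6: ['umbrella'] (min_width=8, slack=5)
Total lines: 6

Answer: 6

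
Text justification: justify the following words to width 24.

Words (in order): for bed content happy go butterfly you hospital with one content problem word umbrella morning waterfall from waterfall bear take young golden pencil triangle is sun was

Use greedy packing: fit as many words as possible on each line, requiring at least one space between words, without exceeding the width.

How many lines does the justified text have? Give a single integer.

Answer: 8

Derivation:
Line 1: ['for', 'bed', 'content', 'happy', 'go'] (min_width=24, slack=0)
Line 2: ['butterfly', 'you', 'hospital'] (min_width=22, slack=2)
Line 3: ['with', 'one', 'content', 'problem'] (min_width=24, slack=0)
Line 4: ['word', 'umbrella', 'morning'] (min_width=21, slack=3)
Line 5: ['waterfall', 'from', 'waterfall'] (min_width=24, slack=0)
Line 6: ['bear', 'take', 'young', 'golden'] (min_width=22, slack=2)
Line 7: ['pencil', 'triangle', 'is', 'sun'] (min_width=22, slack=2)
Line 8: ['was'] (min_width=3, slack=21)
Total lines: 8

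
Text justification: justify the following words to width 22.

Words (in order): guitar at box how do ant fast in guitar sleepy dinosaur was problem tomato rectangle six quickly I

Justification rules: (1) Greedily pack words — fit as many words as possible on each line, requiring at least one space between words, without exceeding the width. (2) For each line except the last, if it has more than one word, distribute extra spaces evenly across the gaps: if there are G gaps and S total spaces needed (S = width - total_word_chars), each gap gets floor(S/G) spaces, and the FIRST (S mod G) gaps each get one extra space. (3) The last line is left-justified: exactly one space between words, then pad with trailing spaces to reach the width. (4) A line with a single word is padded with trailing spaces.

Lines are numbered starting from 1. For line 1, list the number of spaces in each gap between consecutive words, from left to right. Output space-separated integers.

Answer: 2 2 1 1

Derivation:
Line 1: ['guitar', 'at', 'box', 'how', 'do'] (min_width=20, slack=2)
Line 2: ['ant', 'fast', 'in', 'guitar'] (min_width=18, slack=4)
Line 3: ['sleepy', 'dinosaur', 'was'] (min_width=19, slack=3)
Line 4: ['problem', 'tomato'] (min_width=14, slack=8)
Line 5: ['rectangle', 'six', 'quickly'] (min_width=21, slack=1)
Line 6: ['I'] (min_width=1, slack=21)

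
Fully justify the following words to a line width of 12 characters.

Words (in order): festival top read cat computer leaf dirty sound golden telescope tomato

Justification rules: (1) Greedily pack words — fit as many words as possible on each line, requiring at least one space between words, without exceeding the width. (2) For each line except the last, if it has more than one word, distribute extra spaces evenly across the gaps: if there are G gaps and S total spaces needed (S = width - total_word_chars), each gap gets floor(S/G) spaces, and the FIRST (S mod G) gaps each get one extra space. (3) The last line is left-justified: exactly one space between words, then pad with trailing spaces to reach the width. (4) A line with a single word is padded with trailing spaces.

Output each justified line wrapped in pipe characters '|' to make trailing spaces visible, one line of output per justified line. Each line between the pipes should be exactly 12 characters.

Answer: |festival top|
|read     cat|
|computer    |
|leaf   dirty|
|sound golden|
|telescope   |
|tomato      |

Derivation:
Line 1: ['festival', 'top'] (min_width=12, slack=0)
Line 2: ['read', 'cat'] (min_width=8, slack=4)
Line 3: ['computer'] (min_width=8, slack=4)
Line 4: ['leaf', 'dirty'] (min_width=10, slack=2)
Line 5: ['sound', 'golden'] (min_width=12, slack=0)
Line 6: ['telescope'] (min_width=9, slack=3)
Line 7: ['tomato'] (min_width=6, slack=6)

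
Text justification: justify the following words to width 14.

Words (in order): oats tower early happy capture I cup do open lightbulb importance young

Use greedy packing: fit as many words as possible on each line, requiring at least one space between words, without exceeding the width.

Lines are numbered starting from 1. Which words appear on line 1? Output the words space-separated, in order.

Line 1: ['oats', 'tower'] (min_width=10, slack=4)
Line 2: ['early', 'happy'] (min_width=11, slack=3)
Line 3: ['capture', 'I', 'cup'] (min_width=13, slack=1)
Line 4: ['do', 'open'] (min_width=7, slack=7)
Line 5: ['lightbulb'] (min_width=9, slack=5)
Line 6: ['importance'] (min_width=10, slack=4)
Line 7: ['young'] (min_width=5, slack=9)

Answer: oats tower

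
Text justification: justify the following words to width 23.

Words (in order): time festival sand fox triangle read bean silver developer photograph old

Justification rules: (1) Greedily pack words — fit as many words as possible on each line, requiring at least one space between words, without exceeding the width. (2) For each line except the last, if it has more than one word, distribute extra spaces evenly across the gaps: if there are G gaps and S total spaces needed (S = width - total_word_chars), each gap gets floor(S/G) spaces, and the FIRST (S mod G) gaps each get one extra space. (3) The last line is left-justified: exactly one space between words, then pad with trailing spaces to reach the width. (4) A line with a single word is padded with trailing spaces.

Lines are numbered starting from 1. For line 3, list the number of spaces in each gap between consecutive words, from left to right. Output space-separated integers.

Line 1: ['time', 'festival', 'sand', 'fox'] (min_width=22, slack=1)
Line 2: ['triangle', 'read', 'bean'] (min_width=18, slack=5)
Line 3: ['silver', 'developer'] (min_width=16, slack=7)
Line 4: ['photograph', 'old'] (min_width=14, slack=9)

Answer: 8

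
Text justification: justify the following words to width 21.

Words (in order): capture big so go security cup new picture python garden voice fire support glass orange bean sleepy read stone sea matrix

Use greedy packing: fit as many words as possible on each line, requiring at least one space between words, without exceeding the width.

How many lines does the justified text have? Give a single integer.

Line 1: ['capture', 'big', 'so', 'go'] (min_width=17, slack=4)
Line 2: ['security', 'cup', 'new'] (min_width=16, slack=5)
Line 3: ['picture', 'python', 'garden'] (min_width=21, slack=0)
Line 4: ['voice', 'fire', 'support'] (min_width=18, slack=3)
Line 5: ['glass', 'orange', 'bean'] (min_width=17, slack=4)
Line 6: ['sleepy', 'read', 'stone', 'sea'] (min_width=21, slack=0)
Line 7: ['matrix'] (min_width=6, slack=15)
Total lines: 7

Answer: 7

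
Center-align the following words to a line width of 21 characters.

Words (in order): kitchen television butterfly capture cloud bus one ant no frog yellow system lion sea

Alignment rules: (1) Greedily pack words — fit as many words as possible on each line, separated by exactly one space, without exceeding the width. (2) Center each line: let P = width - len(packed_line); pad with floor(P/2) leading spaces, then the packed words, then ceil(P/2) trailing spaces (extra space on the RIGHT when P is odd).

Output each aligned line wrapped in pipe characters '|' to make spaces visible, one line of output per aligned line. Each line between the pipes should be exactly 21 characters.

Answer: | kitchen television  |
|  butterfly capture  |
|cloud bus one ant no |
| frog yellow system  |
|      lion sea       |

Derivation:
Line 1: ['kitchen', 'television'] (min_width=18, slack=3)
Line 2: ['butterfly', 'capture'] (min_width=17, slack=4)
Line 3: ['cloud', 'bus', 'one', 'ant', 'no'] (min_width=20, slack=1)
Line 4: ['frog', 'yellow', 'system'] (min_width=18, slack=3)
Line 5: ['lion', 'sea'] (min_width=8, slack=13)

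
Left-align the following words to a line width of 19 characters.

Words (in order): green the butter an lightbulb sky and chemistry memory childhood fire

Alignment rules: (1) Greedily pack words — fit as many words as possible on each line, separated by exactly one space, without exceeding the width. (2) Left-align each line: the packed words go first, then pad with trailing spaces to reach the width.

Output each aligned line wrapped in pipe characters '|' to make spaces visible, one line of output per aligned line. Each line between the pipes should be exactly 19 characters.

Answer: |green the butter an|
|lightbulb sky and  |
|chemistry memory   |
|childhood fire     |

Derivation:
Line 1: ['green', 'the', 'butter', 'an'] (min_width=19, slack=0)
Line 2: ['lightbulb', 'sky', 'and'] (min_width=17, slack=2)
Line 3: ['chemistry', 'memory'] (min_width=16, slack=3)
Line 4: ['childhood', 'fire'] (min_width=14, slack=5)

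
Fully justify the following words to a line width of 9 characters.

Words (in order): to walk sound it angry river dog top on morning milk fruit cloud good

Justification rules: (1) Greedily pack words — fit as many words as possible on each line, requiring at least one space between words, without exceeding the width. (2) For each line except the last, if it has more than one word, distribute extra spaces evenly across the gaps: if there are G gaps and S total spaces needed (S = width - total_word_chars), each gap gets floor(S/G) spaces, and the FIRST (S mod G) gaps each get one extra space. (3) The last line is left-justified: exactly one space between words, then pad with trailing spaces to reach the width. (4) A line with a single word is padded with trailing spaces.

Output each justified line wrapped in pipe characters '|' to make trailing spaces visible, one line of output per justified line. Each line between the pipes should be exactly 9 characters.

Answer: |to   walk|
|sound  it|
|angry    |
|river dog|
|top    on|
|morning  |
|milk     |
|fruit    |
|cloud    |
|good     |

Derivation:
Line 1: ['to', 'walk'] (min_width=7, slack=2)
Line 2: ['sound', 'it'] (min_width=8, slack=1)
Line 3: ['angry'] (min_width=5, slack=4)
Line 4: ['river', 'dog'] (min_width=9, slack=0)
Line 5: ['top', 'on'] (min_width=6, slack=3)
Line 6: ['morning'] (min_width=7, slack=2)
Line 7: ['milk'] (min_width=4, slack=5)
Line 8: ['fruit'] (min_width=5, slack=4)
Line 9: ['cloud'] (min_width=5, slack=4)
Line 10: ['good'] (min_width=4, slack=5)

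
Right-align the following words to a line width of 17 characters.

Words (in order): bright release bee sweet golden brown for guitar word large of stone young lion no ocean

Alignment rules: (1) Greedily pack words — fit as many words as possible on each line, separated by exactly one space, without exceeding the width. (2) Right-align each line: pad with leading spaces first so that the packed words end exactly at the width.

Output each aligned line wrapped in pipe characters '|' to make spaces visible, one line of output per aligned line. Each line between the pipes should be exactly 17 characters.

Line 1: ['bright', 'release'] (min_width=14, slack=3)
Line 2: ['bee', 'sweet', 'golden'] (min_width=16, slack=1)
Line 3: ['brown', 'for', 'guitar'] (min_width=16, slack=1)
Line 4: ['word', 'large', 'of'] (min_width=13, slack=4)
Line 5: ['stone', 'young', 'lion'] (min_width=16, slack=1)
Line 6: ['no', 'ocean'] (min_width=8, slack=9)

Answer: |   bright release|
| bee sweet golden|
| brown for guitar|
|    word large of|
| stone young lion|
|         no ocean|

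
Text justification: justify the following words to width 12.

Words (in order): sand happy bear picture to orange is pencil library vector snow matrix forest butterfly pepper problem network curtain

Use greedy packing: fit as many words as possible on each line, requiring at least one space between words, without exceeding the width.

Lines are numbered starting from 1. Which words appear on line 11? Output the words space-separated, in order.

Line 1: ['sand', 'happy'] (min_width=10, slack=2)
Line 2: ['bear', 'picture'] (min_width=12, slack=0)
Line 3: ['to', 'orange', 'is'] (min_width=12, slack=0)
Line 4: ['pencil'] (min_width=6, slack=6)
Line 5: ['library'] (min_width=7, slack=5)
Line 6: ['vector', 'snow'] (min_width=11, slack=1)
Line 7: ['matrix'] (min_width=6, slack=6)
Line 8: ['forest'] (min_width=6, slack=6)
Line 9: ['butterfly'] (min_width=9, slack=3)
Line 10: ['pepper'] (min_width=6, slack=6)
Line 11: ['problem'] (min_width=7, slack=5)
Line 12: ['network'] (min_width=7, slack=5)
Line 13: ['curtain'] (min_width=7, slack=5)

Answer: problem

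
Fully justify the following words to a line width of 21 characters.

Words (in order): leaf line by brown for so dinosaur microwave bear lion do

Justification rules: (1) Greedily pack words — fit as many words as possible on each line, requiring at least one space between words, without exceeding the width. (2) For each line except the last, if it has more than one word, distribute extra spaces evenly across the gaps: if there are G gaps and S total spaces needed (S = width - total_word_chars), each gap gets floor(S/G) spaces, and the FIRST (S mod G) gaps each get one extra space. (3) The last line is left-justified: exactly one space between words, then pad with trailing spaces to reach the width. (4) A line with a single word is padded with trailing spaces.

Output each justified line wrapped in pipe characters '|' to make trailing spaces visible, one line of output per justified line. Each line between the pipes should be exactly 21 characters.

Line 1: ['leaf', 'line', 'by', 'brown'] (min_width=18, slack=3)
Line 2: ['for', 'so', 'dinosaur'] (min_width=15, slack=6)
Line 3: ['microwave', 'bear', 'lion'] (min_width=19, slack=2)
Line 4: ['do'] (min_width=2, slack=19)

Answer: |leaf  line  by  brown|
|for    so    dinosaur|
|microwave  bear  lion|
|do                   |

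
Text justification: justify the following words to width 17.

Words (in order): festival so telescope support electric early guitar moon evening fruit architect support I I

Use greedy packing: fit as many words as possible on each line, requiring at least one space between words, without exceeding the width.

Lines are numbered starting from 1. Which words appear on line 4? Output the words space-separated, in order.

Line 1: ['festival', 'so'] (min_width=11, slack=6)
Line 2: ['telescope', 'support'] (min_width=17, slack=0)
Line 3: ['electric', 'early'] (min_width=14, slack=3)
Line 4: ['guitar', 'moon'] (min_width=11, slack=6)
Line 5: ['evening', 'fruit'] (min_width=13, slack=4)
Line 6: ['architect', 'support'] (min_width=17, slack=0)
Line 7: ['I', 'I'] (min_width=3, slack=14)

Answer: guitar moon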